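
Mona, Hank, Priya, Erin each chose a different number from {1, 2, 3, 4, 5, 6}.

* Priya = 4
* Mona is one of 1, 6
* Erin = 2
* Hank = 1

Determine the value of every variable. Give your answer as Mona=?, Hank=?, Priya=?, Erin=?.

Hank must be 1 (only option left). Remove 1 from Mona.
Priya's domain is down to {4}, so Priya = 4.
Erin's domain is down to {2}, so Erin = 2.
That leaves Mona = 6.

Mona=6, Hank=1, Priya=4, Erin=2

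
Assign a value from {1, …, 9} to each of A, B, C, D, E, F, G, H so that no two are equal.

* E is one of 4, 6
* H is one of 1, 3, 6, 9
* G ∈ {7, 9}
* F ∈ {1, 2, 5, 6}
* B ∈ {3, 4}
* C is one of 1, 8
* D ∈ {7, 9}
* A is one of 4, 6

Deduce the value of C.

A and E share exactly the 2 values {4, 6}; by pigeonhole those values go to them, so strike 4, 6 from B, F, H.
B's domain is down to {3}, so B = 3. So H can't be 3.
The 2 variables D and G are confined to {7, 9}, which locks those values in; drop them from H.
That leaves H = 1. Strike 1 from C, F.
So C = 8.

8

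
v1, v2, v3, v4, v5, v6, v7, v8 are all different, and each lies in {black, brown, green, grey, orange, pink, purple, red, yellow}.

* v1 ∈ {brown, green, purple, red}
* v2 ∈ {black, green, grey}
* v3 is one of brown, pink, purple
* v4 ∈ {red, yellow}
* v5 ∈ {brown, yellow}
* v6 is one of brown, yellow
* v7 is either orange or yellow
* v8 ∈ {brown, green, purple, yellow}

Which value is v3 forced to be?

pink

v5 and v6 between them cover only {brown, yellow} — a naked pair. Remove those values from v1, v3, v4, v7, v8.
v4 must be red (only option left). Strike red from v1.
v7 has just one choice, so v7 = orange.
v1 and v8 share exactly the 2 values {green, purple}; by pigeonhole those values go to them, so strike green, purple from v2, v3.
So v3 = pink.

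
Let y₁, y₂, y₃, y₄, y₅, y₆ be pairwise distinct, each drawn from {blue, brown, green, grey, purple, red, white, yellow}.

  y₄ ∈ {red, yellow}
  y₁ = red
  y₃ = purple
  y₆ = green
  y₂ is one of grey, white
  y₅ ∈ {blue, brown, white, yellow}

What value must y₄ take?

yellow

y₁ has just one choice, so y₁ = red. So y₄ can't be red.
So y₄ = yellow.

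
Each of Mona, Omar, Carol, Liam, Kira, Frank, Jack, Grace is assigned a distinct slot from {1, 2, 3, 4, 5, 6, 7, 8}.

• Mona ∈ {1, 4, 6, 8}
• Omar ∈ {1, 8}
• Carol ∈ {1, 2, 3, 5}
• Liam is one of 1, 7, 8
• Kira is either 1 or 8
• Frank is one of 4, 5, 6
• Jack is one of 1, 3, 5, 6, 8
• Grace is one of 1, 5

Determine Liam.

Among the 8 variables, 2 fits only Carol (and all 8 values in {1, 2, 3, 4, 5, 6, 7, 8} must be used), so Carol = 2.
The 7 still-open variables draw from only 7 values {1, 3, 4, 5, 6, 7, 8}, so each is used; only Jack can be 3, hence Jack = 3.
The 6 still-open variables together cover exactly {1, 4, 5, 6, 7, 8} — 6 values for 6 variables — and 7 appears only in Liam's list, so Liam = 7.

7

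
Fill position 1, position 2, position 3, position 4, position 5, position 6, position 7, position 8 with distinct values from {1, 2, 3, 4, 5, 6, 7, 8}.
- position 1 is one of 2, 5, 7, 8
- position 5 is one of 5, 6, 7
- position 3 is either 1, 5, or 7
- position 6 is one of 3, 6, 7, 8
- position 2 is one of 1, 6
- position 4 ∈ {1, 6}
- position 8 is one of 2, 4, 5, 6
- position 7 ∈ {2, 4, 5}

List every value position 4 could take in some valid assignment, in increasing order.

The 8 variables together cover exactly {1, 2, 3, 4, 5, 6, 7, 8} — 8 values for 8 variables — and 3 appears only in position 6's list, so position 6 = 3.
The 7 still-open variables together cover exactly {1, 2, 4, 5, 6, 7, 8} — 7 values for 7 variables — and 8 appears only in position 1's list, so position 1 = 8.
position 2 and position 4 between them cover only {1, 6} — a naked pair. Remove those values from position 3, position 5, position 8.
position 3 and position 5 between them cover only {5, 7} — a naked pair. Remove those values from position 7, position 8.
No further eliminations apply; position 4 can still be any of 1, 6.

1, 6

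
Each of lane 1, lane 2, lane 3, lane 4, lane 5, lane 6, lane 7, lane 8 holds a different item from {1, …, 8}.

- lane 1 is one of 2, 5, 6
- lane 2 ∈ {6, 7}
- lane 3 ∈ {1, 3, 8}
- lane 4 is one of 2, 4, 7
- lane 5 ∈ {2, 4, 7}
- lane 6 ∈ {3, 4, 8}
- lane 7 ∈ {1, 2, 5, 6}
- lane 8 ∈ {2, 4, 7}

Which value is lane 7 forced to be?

1

lane 4, lane 5, lane 8 share exactly the 3 values {2, 4, 7}; by pigeonhole those values go to them, so strike 2, 4, 7 from lane 1, lane 2, lane 6, lane 7.
That leaves lane 2 = 6. Eliminate 6 elsewhere: lane 1, lane 7.
lane 1's domain is down to {5}, so lane 1 = 5. So lane 7 can't be 5.
So lane 7 = 1.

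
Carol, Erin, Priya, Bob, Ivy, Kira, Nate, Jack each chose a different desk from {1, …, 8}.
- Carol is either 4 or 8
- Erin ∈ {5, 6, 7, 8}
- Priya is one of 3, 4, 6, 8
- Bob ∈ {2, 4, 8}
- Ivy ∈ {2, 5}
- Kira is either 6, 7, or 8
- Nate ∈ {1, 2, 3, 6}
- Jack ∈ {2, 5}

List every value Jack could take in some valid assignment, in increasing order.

The 8 variables draw from only 8 values {1, 2, 3, 4, 5, 6, 7, 8}, so each is used; only Nate can be 1, hence Nate = 1.
The 7 still-open variables draw from only 7 values {2, 3, 4, 5, 6, 7, 8}, so each is used; only Priya can be 3, hence Priya = 3.
Ivy and Jack share exactly the 2 values {2, 5}; by pigeonhole those values go to them, so strike 2, 5 from Erin, Bob.
Carol and Bob share exactly the 2 values {4, 8}; by pigeonhole those values go to them, so strike 4, 8 from Erin, Kira.
No further eliminations apply; Jack can still be any of 2, 5.

2, 5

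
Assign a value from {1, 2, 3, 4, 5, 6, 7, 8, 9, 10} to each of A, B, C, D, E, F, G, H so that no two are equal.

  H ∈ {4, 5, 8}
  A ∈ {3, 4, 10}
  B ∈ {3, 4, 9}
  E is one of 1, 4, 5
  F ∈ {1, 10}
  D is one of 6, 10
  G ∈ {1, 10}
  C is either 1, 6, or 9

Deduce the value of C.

9

Among the 8 variables, 8 fits only H (and all 8 values in {1, 3, 4, 5, 6, 8, 9, 10} must be used), so H = 8.
Among the 7 still-open variables, 5 fits only E (and all 7 values in {1, 3, 4, 5, 6, 9, 10} must be used), so E = 5.
F and G share exactly the 2 values {1, 10}; by pigeonhole those values go to them, so strike 1, 10 from A, C, D.
That leaves D = 6. Remove 6 from C.
So C = 9.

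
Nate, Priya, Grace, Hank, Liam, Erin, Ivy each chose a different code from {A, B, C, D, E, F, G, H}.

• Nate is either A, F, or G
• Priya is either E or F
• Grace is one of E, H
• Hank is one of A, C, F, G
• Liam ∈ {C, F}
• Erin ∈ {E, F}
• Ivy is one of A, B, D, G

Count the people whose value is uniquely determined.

2

Priya and Erin share exactly the 2 values {E, F}; by pigeonhole those values go to them, so strike E, F from Nate, Grace, Hank, Liam.
Grace's domain is down to {H}, so Grace = H.
That leaves Liam = C. Strike C from Hank.
The 2 variables Nate and Hank are confined to {A, G}, which locks those values in; drop them from Ivy.
Determined: Grace=H, Liam=C. The other people each still have more than one consistent value. That makes 2.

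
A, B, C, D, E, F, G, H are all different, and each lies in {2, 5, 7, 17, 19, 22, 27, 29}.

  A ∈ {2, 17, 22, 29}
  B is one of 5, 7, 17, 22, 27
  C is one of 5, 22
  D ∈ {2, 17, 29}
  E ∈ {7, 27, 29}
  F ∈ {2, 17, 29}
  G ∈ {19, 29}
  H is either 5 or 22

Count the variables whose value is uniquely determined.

1

The 8 variables together cover exactly {2, 5, 7, 17, 19, 22, 27, 29} — 8 values for 8 variables — and 19 appears only in G's list, so G = 19.
C and H between them cover only {5, 22} — a naked pair. Remove those values from A, B.
The 3 variables A, D, F are confined to {2, 17, 29}, which locks those values in; drop them from B, E.
Determined: G=19. The other variables each still have more than one consistent value. That makes 1.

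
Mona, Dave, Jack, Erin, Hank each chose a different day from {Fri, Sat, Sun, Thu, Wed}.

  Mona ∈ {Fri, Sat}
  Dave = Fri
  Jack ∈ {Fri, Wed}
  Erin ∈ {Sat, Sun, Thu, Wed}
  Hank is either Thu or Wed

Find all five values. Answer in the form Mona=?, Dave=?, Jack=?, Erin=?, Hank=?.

Dave has just one choice, so Dave = Fri. Eliminate Fri elsewhere: Mona, Jack.
Jack must be Wed (only option left). Remove Wed from Erin, Hank.
Hank's domain is down to {Thu}, so Hank = Thu. So Erin can't be Thu.
Mona's domain is down to {Sat}, so Mona = Sat. Strike Sat from Erin.
Erin has just one choice, so Erin = Sun.

Mona=Sat, Dave=Fri, Jack=Wed, Erin=Sun, Hank=Thu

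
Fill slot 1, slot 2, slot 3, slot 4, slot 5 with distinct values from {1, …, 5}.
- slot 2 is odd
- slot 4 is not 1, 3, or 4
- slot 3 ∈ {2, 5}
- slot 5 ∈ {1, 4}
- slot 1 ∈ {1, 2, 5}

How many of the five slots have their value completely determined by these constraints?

The 5 variables together cover exactly {1, 2, 3, 4, 5} — 5 values for 5 variables — and 3 appears only in slot 2's list, so slot 2 = 3.
The 4 still-open variables draw from only 4 values {1, 2, 4, 5}, so each is used; only slot 5 can be 4, hence slot 5 = 4.
Among the 3 still-open variables, 1 fits only slot 1 (and all 3 values in {1, 2, 5} must be used), so slot 1 = 1.
Determined: slot 1=1, slot 2=3, slot 5=4. The other slots each still have more than one consistent value. That makes 3.

3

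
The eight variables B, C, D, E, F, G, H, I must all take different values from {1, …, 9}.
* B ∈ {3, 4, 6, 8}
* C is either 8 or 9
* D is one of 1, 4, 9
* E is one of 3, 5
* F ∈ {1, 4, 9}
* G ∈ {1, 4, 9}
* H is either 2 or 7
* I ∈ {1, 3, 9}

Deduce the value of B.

The 3 variables D, F, G are confined to {1, 4, 9}, which locks those values in; drop them from B, C, I.
C's domain is down to {8}, so C = 8. Eliminate 8 elsewhere: B.
That leaves I = 3. So B, E can't be 3.
So B = 6.

6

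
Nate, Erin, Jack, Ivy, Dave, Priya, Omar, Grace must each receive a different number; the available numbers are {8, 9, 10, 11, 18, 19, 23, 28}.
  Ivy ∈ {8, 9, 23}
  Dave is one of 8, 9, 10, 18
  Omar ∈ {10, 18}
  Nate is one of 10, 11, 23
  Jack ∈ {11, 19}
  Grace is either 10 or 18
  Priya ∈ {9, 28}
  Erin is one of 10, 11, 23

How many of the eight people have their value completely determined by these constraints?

2

Among the 8 variables, 19 fits only Jack (and all 8 values in {8, 9, 10, 11, 18, 19, 23, 28} must be used), so Jack = 19.
Among the 7 still-open variables, 28 fits only Priya (and all 7 values in {8, 9, 10, 11, 18, 23, 28} must be used), so Priya = 28.
Omar and Grace share exactly the 2 values {10, 18}; by pigeonhole those values go to them, so strike 10, 18 from Nate, Erin, Dave.
The 2 variables Nate and Erin are confined to {11, 23}, which locks those values in; drop them from Ivy.
Determined: Jack=19, Priya=28. The other people each still have more than one consistent value. That makes 2.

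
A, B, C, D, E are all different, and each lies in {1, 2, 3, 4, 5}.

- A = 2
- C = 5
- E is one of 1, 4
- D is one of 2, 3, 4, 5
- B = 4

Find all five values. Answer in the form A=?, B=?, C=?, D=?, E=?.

A has just one choice, so A = 2. So D can't be 2.
B must be 4 (only option left). Strike 4 from D, E.
C has just one choice, so C = 5. So D can't be 5.
That leaves D = 3.
That leaves E = 1.

A=2, B=4, C=5, D=3, E=1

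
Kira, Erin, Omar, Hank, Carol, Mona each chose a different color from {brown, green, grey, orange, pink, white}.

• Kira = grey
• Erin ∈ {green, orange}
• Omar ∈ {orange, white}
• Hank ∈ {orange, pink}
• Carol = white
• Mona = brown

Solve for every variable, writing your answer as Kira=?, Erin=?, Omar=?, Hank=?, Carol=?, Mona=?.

Kira=grey, Erin=green, Omar=orange, Hank=pink, Carol=white, Mona=brown

Kira has just one choice, so Kira = grey.
Carol must be white (only option left). Eliminate white elsewhere: Omar.
That leaves Mona = brown.
Omar must be orange (only option left). Remove orange from Erin, Hank.
Hank must be pink (only option left).
Erin has just one choice, so Erin = green.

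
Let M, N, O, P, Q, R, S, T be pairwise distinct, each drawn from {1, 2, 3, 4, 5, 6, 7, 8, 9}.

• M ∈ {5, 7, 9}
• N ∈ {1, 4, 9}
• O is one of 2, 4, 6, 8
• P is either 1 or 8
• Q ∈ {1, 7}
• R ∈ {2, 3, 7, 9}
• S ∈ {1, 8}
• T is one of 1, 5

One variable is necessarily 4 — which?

P and S between them cover only {1, 8} — a naked pair. Remove those values from N, O, Q, T.
Q's domain is down to {7}, so Q = 7. Strike 7 from M, R.
That leaves T = 5. So M can't be 5.
M has just one choice, so M = 9. Remove 9 from N, R.
So 4 goes to N.

N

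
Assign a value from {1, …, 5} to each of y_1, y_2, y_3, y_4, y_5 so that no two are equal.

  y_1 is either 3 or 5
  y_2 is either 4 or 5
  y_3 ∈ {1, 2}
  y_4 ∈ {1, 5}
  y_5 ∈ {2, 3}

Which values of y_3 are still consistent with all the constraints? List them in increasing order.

The 5 variables draw from only 5 values {1, 2, 3, 4, 5}, so each is used; only y_2 can be 4, hence y_2 = 4.
No further eliminations apply; y_3 can still be any of 1, 2.

1, 2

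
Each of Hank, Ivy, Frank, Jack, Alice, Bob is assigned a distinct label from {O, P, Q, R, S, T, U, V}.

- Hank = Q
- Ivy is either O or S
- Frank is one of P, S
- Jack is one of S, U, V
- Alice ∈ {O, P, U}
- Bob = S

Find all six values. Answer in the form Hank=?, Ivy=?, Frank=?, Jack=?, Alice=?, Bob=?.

Hank must be Q (only option left).
Bob must be S (only option left). Strike S from Ivy, Frank, Jack.
That leaves Ivy = O. Remove O from Alice.
Frank must be P (only option left). So Alice can't be P.
Alice has just one choice, so Alice = U. So Jack can't be U.
Jack's domain is down to {V}, so Jack = V.

Hank=Q, Ivy=O, Frank=P, Jack=V, Alice=U, Bob=S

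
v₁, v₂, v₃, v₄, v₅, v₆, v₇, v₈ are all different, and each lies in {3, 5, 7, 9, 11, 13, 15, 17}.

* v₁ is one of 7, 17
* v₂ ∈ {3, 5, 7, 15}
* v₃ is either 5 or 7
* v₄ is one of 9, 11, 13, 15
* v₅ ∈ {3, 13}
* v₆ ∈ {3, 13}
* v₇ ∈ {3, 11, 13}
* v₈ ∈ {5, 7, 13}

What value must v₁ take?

Among the 8 variables, 9 fits only v₄ (and all 8 values in {3, 5, 7, 9, 11, 13, 15, 17} must be used), so v₄ = 9.
Among the 7 still-open variables, 11 fits only v₇ (and all 7 values in {3, 5, 7, 11, 13, 15, 17} must be used), so v₇ = 11.
The 6 still-open variables together cover exactly {3, 5, 7, 13, 15, 17} — 6 values for 6 variables — and 15 appears only in v₂'s list, so v₂ = 15.
The 5 still-open variables draw from only 5 values {3, 5, 7, 13, 17}, so each is used; only v₁ can be 17, hence v₁ = 17.

17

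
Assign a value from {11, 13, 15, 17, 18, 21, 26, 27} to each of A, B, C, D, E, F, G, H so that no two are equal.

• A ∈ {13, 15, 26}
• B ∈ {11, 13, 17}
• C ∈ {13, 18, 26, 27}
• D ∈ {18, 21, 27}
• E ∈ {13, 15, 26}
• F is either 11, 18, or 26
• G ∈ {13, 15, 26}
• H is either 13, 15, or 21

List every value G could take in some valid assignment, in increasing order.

The 8 variables draw from only 8 values {11, 13, 15, 17, 18, 21, 26, 27}, so each is used; only B can be 17, hence B = 17.
Among the 7 still-open variables, 11 fits only F (and all 7 values in {11, 13, 15, 18, 21, 26, 27} must be used), so F = 11.
A, E, G share exactly the 3 values {13, 15, 26}; by pigeonhole those values go to them, so strike 13, 15, 26 from C, H.
That leaves H = 21. Remove 21 from D.
No further eliminations apply; G can still be any of 13, 15, 26.

13, 15, 26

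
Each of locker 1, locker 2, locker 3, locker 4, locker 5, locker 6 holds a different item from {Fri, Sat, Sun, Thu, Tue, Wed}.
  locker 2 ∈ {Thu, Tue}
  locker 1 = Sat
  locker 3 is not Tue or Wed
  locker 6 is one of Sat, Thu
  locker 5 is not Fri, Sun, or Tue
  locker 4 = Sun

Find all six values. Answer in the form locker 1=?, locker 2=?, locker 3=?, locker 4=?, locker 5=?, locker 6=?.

locker 1=Sat, locker 2=Tue, locker 3=Fri, locker 4=Sun, locker 5=Wed, locker 6=Thu

locker 1 must be Sat (only option left). Strike Sat from locker 3, locker 5, locker 6.
locker 4 has just one choice, so locker 4 = Sun. Remove Sun from locker 3.
That leaves locker 6 = Thu. Remove Thu from locker 2, locker 3, locker 5.
locker 2 must be Tue (only option left).
That leaves locker 3 = Fri.
locker 5 must be Wed (only option left).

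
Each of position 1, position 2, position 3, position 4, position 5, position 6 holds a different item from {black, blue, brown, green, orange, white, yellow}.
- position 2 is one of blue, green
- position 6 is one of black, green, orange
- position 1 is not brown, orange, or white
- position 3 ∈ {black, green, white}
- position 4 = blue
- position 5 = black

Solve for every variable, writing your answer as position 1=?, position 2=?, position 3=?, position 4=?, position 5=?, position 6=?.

position 4 must be blue (only option left). Strike blue from position 1, position 2.
position 5 must be black (only option left). Eliminate black elsewhere: position 1, position 3, position 6.
position 2 must be green (only option left). So position 1, position 3, position 6 can't be green.
That leaves position 3 = white.
position 6 has just one choice, so position 6 = orange.
That leaves position 1 = yellow.

position 1=yellow, position 2=green, position 3=white, position 4=blue, position 5=black, position 6=orange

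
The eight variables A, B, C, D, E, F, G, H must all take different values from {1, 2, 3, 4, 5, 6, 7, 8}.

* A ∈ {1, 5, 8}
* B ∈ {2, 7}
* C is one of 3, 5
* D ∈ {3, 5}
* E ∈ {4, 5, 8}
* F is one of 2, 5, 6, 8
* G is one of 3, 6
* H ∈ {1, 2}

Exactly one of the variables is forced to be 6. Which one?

G

The 8 variables together cover exactly {1, 2, 3, 4, 5, 6, 7, 8} — 8 values for 8 variables — and 4 appears only in E's list, so E = 4.
The 7 still-open variables together cover exactly {1, 2, 3, 5, 6, 7, 8} — 7 values for 7 variables — and 7 appears only in B's list, so B = 7.
C and D share exactly the 2 values {3, 5}; by pigeonhole those values go to them, so strike 3, 5 from A, F, G.
So 6 goes to G.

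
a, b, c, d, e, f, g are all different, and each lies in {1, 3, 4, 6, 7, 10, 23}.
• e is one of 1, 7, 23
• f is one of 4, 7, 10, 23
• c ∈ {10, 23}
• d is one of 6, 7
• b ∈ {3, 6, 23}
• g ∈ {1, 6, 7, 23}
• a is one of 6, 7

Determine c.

The 7 variables draw from only 7 values {1, 3, 4, 6, 7, 10, 23}, so each is used; only b can be 3, hence b = 3.
The 6 still-open variables draw from only 6 values {1, 4, 6, 7, 10, 23}, so each is used; only f can be 4, hence f = 4.
The 5 still-open variables together cover exactly {1, 6, 7, 10, 23} — 5 values for 5 variables — and 10 appears only in c's list, so c = 10.

10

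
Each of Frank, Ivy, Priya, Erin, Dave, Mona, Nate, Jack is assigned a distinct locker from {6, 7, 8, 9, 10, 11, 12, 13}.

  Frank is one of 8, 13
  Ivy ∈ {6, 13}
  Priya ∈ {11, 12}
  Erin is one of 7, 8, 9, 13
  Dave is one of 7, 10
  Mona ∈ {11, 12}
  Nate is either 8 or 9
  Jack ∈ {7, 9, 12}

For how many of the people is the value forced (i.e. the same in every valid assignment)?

2

The 8 variables together cover exactly {6, 7, 8, 9, 10, 11, 12, 13} — 8 values for 8 variables — and 6 appears only in Ivy's list, so Ivy = 6.
Among the 7 still-open variables, 10 fits only Dave (and all 7 values in {7, 8, 9, 10, 11, 12, 13} must be used), so Dave = 10.
Priya and Mona between them cover only {11, 12} — a naked pair. Remove those values from Jack.
Determined: Ivy=6, Dave=10. The other people each still have more than one consistent value. That makes 2.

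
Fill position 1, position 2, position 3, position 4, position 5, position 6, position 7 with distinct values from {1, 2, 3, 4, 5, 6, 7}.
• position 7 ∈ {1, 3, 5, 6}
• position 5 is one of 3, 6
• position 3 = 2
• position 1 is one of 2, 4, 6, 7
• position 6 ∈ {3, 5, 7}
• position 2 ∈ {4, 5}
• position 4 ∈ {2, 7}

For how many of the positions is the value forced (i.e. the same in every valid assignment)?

position 3 must be 2 (only option left). Eliminate 2 elsewhere: position 1, position 4.
position 4 must be 7 (only option left). Remove 7 from position 1, position 6.
The 5 still-open variables together cover exactly {1, 3, 4, 5, 6} — 5 values for 5 variables — and 1 appears only in position 7's list, so position 7 = 1.
Determined: position 3=2, position 4=7, position 7=1. The other positions each still have more than one consistent value. That makes 3.

3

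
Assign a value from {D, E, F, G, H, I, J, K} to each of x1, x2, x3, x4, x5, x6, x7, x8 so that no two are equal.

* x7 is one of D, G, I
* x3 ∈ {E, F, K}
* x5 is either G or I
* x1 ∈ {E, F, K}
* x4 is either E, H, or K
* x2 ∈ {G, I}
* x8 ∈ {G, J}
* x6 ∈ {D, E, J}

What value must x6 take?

E

The 8 variables draw from only 8 values {D, E, F, G, H, I, J, K}, so each is used; only x4 can be H, hence x4 = H.
x2 and x5 share exactly the 2 values {G, I}; by pigeonhole those values go to them, so strike G, I from x7, x8.
x7 must be D (only option left). So x6 can't be D.
x8 must be J (only option left). Eliminate J elsewhere: x6.
So x6 = E.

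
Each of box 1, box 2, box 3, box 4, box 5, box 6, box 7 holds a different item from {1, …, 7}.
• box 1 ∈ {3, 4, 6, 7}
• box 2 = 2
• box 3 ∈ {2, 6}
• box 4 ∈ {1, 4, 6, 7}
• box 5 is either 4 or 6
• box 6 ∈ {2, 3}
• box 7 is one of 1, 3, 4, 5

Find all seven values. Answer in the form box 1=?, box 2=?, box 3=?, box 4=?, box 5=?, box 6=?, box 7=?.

box 2 must be 2 (only option left). So box 3, box 6 can't be 2.
box 3's domain is down to {6}, so box 3 = 6. Strike 6 from box 1, box 4, box 5.
box 5 must be 4 (only option left). So box 1, box 4, box 7 can't be 4.
That leaves box 6 = 3. Eliminate 3 elsewhere: box 1, box 7.
That leaves box 1 = 7. Remove 7 from box 4.
box 4 must be 1 (only option left). Strike 1 from box 7.
box 7 must be 5 (only option left).

box 1=7, box 2=2, box 3=6, box 4=1, box 5=4, box 6=3, box 7=5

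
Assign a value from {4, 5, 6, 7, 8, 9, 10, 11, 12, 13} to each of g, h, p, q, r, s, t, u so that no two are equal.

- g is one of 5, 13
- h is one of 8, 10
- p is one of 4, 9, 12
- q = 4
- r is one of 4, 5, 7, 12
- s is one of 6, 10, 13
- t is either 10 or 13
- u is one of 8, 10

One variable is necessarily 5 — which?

q's domain is down to {4}, so q = 4. Strike 4 from p, r.
The 2 variables h and u are confined to {8, 10}, which locks those values in; drop them from s, t.
t must be 13 (only option left). Eliminate 13 elsewhere: g, s.
So 5 goes to g.

g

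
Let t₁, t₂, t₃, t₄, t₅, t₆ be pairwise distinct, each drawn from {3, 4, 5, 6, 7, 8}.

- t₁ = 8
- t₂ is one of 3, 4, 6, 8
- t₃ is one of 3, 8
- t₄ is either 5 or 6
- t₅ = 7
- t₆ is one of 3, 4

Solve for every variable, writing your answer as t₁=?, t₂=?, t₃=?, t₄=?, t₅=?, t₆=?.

t₁=8, t₂=6, t₃=3, t₄=5, t₅=7, t₆=4

t₁ must be 8 (only option left). Eliminate 8 elsewhere: t₂, t₃.
t₃ has just one choice, so t₃ = 3. So t₂, t₆ can't be 3.
t₅'s domain is down to {7}, so t₅ = 7.
t₆'s domain is down to {4}, so t₆ = 4. So t₂ can't be 4.
t₂ has just one choice, so t₂ = 6. Remove 6 from t₄.
That leaves t₄ = 5.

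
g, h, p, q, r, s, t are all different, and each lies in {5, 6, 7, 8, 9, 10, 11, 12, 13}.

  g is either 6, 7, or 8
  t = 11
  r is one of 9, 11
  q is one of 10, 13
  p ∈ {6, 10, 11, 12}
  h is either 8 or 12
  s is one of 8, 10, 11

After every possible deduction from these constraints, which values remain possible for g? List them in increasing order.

t's domain is down to {11}, so t = 11. Remove 11 from p, r, s.
r's domain is down to {9}, so r = 9.
No further eliminations apply; g can still be any of 6, 7, 8.

6, 7, 8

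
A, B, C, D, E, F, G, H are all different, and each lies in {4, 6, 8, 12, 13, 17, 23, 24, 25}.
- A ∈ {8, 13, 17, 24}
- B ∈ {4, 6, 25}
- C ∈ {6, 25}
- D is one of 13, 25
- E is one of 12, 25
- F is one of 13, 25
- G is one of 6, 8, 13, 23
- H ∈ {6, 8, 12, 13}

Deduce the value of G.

D and F between them cover only {13, 25} — a naked pair. Remove those values from A, B, C, E, G, H.
C has just one choice, so C = 6. Eliminate 6 elsewhere: B, G, H.
E's domain is down to {12}, so E = 12. Remove 12 from H.
H's domain is down to {8}, so H = 8. So A, G can't be 8.
So G = 23.

23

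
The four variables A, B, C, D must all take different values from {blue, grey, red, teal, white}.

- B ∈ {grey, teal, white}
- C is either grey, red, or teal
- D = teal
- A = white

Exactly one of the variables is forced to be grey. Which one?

B

A has just one choice, so A = white. Strike white from B.
That leaves D = teal. So B, C can't be teal.
So grey goes to B.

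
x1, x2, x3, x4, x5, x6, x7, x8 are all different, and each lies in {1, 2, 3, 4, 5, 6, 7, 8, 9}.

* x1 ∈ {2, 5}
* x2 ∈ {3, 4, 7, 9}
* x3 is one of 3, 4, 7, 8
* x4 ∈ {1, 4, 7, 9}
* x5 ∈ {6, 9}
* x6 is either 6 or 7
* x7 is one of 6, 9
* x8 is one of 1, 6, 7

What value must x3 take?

8

x5 and x7 share exactly the 2 values {6, 9}; by pigeonhole those values go to them, so strike 6, 9 from x2, x4, x6, x8.
x6's domain is down to {7}, so x6 = 7. Strike 7 from x2, x3, x4, x8.
x8 must be 1 (only option left). So x4 can't be 1.
x4 has just one choice, so x4 = 4. Strike 4 from x2, x3.
x2 must be 3 (only option left). So x3 can't be 3.
So x3 = 8.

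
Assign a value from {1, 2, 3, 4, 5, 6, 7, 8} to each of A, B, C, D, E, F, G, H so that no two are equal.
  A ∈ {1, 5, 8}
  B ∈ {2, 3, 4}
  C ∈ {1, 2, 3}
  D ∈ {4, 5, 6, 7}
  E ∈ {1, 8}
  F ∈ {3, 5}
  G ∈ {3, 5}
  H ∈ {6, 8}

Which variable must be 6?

Among the 8 variables, 7 fits only D (and all 8 values in {1, 2, 3, 4, 5, 6, 7, 8} must be used), so D = 7.
The 7 still-open variables together cover exactly {1, 2, 3, 4, 5, 6, 8} — 7 values for 7 variables — and 4 appears only in B's list, so B = 4.
Among the 6 still-open variables, 2 fits only C (and all 6 values in {1, 2, 3, 5, 6, 8} must be used), so C = 2.
Among the 5 still-open variables, 6 fits only H (and all 5 values in {1, 3, 5, 6, 8} must be used), so H = 6.

H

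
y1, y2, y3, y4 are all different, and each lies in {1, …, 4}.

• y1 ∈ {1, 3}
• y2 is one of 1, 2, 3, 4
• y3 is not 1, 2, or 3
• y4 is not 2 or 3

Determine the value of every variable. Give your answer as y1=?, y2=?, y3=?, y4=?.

y1=3, y2=2, y3=4, y4=1

y3 must be 4 (only option left). Remove 4 from y2, y4.
y4 must be 1 (only option left). Eliminate 1 elsewhere: y1, y2.
y1's domain is down to {3}, so y1 = 3. So y2 can't be 3.
y2's domain is down to {2}, so y2 = 2.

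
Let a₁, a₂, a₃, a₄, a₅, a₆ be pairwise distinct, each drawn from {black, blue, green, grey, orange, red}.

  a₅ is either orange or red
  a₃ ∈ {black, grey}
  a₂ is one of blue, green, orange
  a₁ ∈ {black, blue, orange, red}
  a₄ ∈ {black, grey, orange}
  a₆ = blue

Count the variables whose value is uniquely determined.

2

a₆'s domain is down to {blue}, so a₆ = blue. Eliminate blue elsewhere: a₁, a₂.
The 5 still-open variables draw from only 5 values {black, green, grey, orange, red}, so each is used; only a₂ can be green, hence a₂ = green.
Determined: a₂=green, a₆=blue. The other variables each still have more than one consistent value. That makes 2.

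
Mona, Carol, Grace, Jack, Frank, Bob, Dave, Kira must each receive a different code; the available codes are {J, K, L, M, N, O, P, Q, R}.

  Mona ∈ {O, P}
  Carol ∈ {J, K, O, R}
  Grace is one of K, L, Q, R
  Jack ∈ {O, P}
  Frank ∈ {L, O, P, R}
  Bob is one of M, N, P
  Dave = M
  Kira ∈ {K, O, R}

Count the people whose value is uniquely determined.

2

Dave has just one choice, so Dave = M. Eliminate M elsewhere: Bob.
The 2 variables Mona and Jack are confined to {O, P}, which locks those values in; drop them from Carol, Frank, Bob, Kira.
Bob's domain is down to {N}, so Bob = N.
Determined: Bob=N, Dave=M. The other people each still have more than one consistent value. That makes 2.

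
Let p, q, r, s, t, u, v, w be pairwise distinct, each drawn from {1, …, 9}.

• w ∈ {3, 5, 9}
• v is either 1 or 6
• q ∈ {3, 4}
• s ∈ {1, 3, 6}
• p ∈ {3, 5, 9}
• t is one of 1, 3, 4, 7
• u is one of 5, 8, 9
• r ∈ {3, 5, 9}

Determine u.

The 8 variables draw from only 8 values {1, 3, 4, 5, 6, 7, 8, 9}, so each is used; only t can be 7, hence t = 7.
The 7 still-open variables draw from only 7 values {1, 3, 4, 5, 6, 8, 9}, so each is used; only q can be 4, hence q = 4.
Among the 6 still-open variables, 8 fits only u (and all 6 values in {1, 3, 5, 6, 8, 9} must be used), so u = 8.

8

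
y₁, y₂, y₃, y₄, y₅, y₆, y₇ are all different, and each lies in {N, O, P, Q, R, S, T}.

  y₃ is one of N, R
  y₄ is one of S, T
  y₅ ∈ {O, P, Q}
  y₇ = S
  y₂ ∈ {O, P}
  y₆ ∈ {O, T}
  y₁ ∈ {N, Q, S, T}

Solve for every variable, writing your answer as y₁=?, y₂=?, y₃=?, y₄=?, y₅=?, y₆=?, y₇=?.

y₁=N, y₂=P, y₃=R, y₄=T, y₅=Q, y₆=O, y₇=S

y₇ must be S (only option left). Eliminate S elsewhere: y₁, y₄.
y₄'s domain is down to {T}, so y₄ = T. So y₁, y₆ can't be T.
y₆ must be O (only option left). Remove O from y₂, y₅.
y₂ has just one choice, so y₂ = P. Remove P from y₅.
That leaves y₅ = Q. Strike Q from y₁.
y₁ has just one choice, so y₁ = N. Eliminate N elsewhere: y₃.
y₃ has just one choice, so y₃ = R.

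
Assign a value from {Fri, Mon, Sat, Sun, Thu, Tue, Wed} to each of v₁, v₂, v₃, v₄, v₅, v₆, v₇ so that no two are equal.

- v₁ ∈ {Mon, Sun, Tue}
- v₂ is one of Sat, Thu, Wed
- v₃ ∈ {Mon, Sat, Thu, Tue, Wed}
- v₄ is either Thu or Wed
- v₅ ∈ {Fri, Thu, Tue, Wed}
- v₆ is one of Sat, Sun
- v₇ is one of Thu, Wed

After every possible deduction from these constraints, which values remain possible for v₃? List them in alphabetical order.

Among the 7 variables, Fri fits only v₅ (and all 7 values in {Fri, Mon, Sat, Sun, Thu, Tue, Wed} must be used), so v₅ = Fri.
The 2 variables v₄ and v₇ are confined to {Thu, Wed}, which locks those values in; drop them from v₂, v₃.
v₂ has just one choice, so v₂ = Sat. Strike Sat from v₃, v₆.
That leaves v₆ = Sun. Remove Sun from v₁.
No further eliminations apply; v₃ can still be any of Mon, Tue.

Mon, Tue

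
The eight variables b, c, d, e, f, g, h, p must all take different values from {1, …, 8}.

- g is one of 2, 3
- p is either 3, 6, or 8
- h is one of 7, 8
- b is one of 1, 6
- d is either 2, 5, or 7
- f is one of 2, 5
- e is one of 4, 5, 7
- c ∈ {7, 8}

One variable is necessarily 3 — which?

The 8 variables together cover exactly {1, 2, 3, 4, 5, 6, 7, 8} — 8 values for 8 variables — and 1 appears only in b's list, so b = 1.
Among the 7 still-open variables, 4 fits only e (and all 7 values in {2, 3, 4, 5, 6, 7, 8} must be used), so e = 4.
The 6 still-open variables together cover exactly {2, 3, 5, 6, 7, 8} — 6 values for 6 variables — and 6 appears only in p's list, so p = 6.
Among the 5 still-open variables, 3 fits only g (and all 5 values in {2, 3, 5, 7, 8} must be used), so g = 3.

g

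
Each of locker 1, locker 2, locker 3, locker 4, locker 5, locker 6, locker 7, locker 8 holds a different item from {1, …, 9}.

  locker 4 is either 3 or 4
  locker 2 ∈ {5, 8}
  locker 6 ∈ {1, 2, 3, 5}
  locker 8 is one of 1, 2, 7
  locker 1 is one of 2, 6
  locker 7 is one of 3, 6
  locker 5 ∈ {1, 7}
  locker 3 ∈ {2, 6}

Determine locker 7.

3

The 8 variables draw from only 8 values {1, 2, 3, 4, 5, 6, 7, 8}, so each is used; only locker 4 can be 4, hence locker 4 = 4.
The 7 still-open variables together cover exactly {1, 2, 3, 5, 6, 7, 8} — 7 values for 7 variables — and 8 appears only in locker 2's list, so locker 2 = 8.
The 6 still-open variables together cover exactly {1, 2, 3, 5, 6, 7} — 6 values for 6 variables — and 5 appears only in locker 6's list, so locker 6 = 5.
The 5 still-open variables draw from only 5 values {1, 2, 3, 6, 7}, so each is used; only locker 7 can be 3, hence locker 7 = 3.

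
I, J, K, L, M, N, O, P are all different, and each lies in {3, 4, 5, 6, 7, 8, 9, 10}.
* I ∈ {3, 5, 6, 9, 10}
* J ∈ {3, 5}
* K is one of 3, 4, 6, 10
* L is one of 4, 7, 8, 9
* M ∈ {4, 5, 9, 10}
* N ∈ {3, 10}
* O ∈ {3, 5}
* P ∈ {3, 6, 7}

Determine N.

The 8 variables together cover exactly {3, 4, 5, 6, 7, 8, 9, 10} — 8 values for 8 variables — and 8 appears only in L's list, so L = 8.
The 7 still-open variables draw from only 7 values {3, 4, 5, 6, 7, 9, 10}, so each is used; only P can be 7, hence P = 7.
J and O between them cover only {3, 5} — a naked pair. Remove those values from I, K, M, N.
So N = 10.

10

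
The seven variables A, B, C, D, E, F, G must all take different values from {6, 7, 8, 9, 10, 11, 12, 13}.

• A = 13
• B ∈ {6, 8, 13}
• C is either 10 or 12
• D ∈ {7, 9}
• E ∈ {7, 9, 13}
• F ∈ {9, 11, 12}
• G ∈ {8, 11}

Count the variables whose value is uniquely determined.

1

A must be 13 (only option left). Eliminate 13 elsewhere: B, E.
D and E share exactly the 2 values {7, 9}; by pigeonhole those values go to them, so strike 7, 9 from F.
Determined: A=13. The other variables each still have more than one consistent value. That makes 1.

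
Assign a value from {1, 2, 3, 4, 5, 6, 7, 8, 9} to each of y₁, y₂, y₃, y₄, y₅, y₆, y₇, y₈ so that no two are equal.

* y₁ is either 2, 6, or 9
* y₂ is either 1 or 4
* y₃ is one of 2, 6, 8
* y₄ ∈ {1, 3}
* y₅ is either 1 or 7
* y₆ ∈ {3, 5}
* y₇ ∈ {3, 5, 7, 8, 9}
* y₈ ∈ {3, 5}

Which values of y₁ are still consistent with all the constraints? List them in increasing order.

y₆ and y₈ between them cover only {3, 5} — a naked pair. Remove those values from y₄, y₇.
y₄'s domain is down to {1}, so y₄ = 1. Strike 1 from y₂, y₅.
y₅ must be 7 (only option left). So y₇ can't be 7.
y₂'s domain is down to {4}, so y₂ = 4.
No further eliminations apply; y₁ can still be any of 2, 6, 9.

2, 6, 9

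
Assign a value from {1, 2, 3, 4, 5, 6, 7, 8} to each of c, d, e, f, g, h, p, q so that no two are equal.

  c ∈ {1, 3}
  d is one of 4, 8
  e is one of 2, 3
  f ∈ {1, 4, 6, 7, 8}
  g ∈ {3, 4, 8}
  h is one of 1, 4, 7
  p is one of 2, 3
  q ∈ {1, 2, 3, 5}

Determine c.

1

Among the 8 variables, 5 fits only q (and all 8 values in {1, 2, 3, 4, 5, 6, 7, 8} must be used), so q = 5.
The 7 still-open variables draw from only 7 values {1, 2, 3, 4, 6, 7, 8}, so each is used; only f can be 6, hence f = 6.
The 6 still-open variables together cover exactly {1, 2, 3, 4, 7, 8} — 6 values for 6 variables — and 7 appears only in h's list, so h = 7.
The 5 still-open variables draw from only 5 values {1, 2, 3, 4, 8}, so each is used; only c can be 1, hence c = 1.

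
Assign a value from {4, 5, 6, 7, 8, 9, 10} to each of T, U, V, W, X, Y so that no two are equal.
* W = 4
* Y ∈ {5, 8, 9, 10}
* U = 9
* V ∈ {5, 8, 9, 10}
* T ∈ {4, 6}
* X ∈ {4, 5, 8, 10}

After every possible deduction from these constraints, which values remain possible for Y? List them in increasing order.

5, 8, 10

U has just one choice, so U = 9. Eliminate 9 elsewhere: V, Y.
W's domain is down to {4}, so W = 4. Remove 4 from T, X.
T has just one choice, so T = 6.
No further eliminations apply; Y can still be any of 5, 8, 10.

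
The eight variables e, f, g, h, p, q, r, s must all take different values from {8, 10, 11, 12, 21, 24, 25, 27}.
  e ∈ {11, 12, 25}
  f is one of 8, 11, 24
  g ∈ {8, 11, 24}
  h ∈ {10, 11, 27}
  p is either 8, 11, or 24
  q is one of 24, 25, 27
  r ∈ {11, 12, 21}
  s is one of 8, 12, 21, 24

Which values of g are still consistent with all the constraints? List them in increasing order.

The 8 variables together cover exactly {8, 10, 11, 12, 21, 24, 25, 27} — 8 values for 8 variables — and 10 appears only in h's list, so h = 10.
Among the 7 still-open variables, 27 fits only q (and all 7 values in {8, 11, 12, 21, 24, 25, 27} must be used), so q = 27.
Among the 6 still-open variables, 25 fits only e (and all 6 values in {8, 11, 12, 21, 24, 25} must be used), so e = 25.
The 3 variables f, g, p are confined to {8, 11, 24}, which locks those values in; drop them from r, s.
No further eliminations apply; g can still be any of 8, 11, 24.

8, 11, 24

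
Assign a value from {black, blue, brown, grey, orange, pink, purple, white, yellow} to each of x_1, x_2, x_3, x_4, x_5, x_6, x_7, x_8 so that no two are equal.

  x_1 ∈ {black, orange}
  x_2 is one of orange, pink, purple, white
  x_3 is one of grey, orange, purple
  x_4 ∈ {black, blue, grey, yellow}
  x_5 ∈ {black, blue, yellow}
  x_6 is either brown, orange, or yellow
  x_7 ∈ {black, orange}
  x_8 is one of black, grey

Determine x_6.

x_1 and x_7 between them cover only {black, orange} — a naked pair. Remove those values from x_2, x_3, x_4, x_5, x_6, x_8.
x_8 has just one choice, so x_8 = grey. Remove grey from x_3, x_4.
That leaves x_3 = purple. Strike purple from x_2.
The 2 variables x_4 and x_5 are confined to {blue, yellow}, which locks those values in; drop them from x_6.
So x_6 = brown.

brown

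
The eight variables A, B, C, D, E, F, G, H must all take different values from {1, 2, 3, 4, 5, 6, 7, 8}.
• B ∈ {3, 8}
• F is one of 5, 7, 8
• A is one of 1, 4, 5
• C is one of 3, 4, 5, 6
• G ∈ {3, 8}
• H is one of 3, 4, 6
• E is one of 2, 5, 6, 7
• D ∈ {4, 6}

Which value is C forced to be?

Among the 8 variables, 1 fits only A (and all 8 values in {1, 2, 3, 4, 5, 6, 7, 8} must be used), so A = 1.
The 7 still-open variables together cover exactly {2, 3, 4, 5, 6, 7, 8} — 7 values for 7 variables — and 2 appears only in E's list, so E = 2.
Among the 6 still-open variables, 7 fits only F (and all 6 values in {3, 4, 5, 6, 7, 8} must be used), so F = 7.
The 5 still-open variables together cover exactly {3, 4, 5, 6, 8} — 5 values for 5 variables — and 5 appears only in C's list, so C = 5.

5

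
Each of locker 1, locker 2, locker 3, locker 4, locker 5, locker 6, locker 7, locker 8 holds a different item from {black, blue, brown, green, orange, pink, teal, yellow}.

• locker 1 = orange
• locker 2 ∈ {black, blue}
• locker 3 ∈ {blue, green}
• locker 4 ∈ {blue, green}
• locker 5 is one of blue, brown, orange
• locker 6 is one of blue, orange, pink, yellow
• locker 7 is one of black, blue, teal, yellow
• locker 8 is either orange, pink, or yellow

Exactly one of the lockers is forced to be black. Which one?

locker 1 has just one choice, so locker 1 = orange. Strike orange from locker 5, locker 6, locker 8.
Among the 7 still-open variables, brown fits only locker 5 (and all 7 values in {black, blue, brown, green, pink, teal, yellow} must be used), so locker 5 = brown.
The 6 still-open variables together cover exactly {black, blue, green, pink, teal, yellow} — 6 values for 6 variables — and teal appears only in locker 7's list, so locker 7 = teal.
Among the 5 still-open variables, black fits only locker 2 (and all 5 values in {black, blue, green, pink, yellow} must be used), so locker 2 = black.

locker 2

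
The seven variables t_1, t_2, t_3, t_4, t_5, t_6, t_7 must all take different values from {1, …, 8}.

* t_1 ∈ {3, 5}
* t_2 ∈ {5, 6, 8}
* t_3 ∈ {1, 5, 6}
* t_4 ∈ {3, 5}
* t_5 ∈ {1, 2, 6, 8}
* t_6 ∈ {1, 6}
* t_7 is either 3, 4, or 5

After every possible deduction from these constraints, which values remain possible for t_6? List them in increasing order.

1, 6

The 7 variables together cover exactly {1, 2, 3, 4, 5, 6, 8} — 7 values for 7 variables — and 2 appears only in t_5's list, so t_5 = 2.
The 6 still-open variables together cover exactly {1, 3, 4, 5, 6, 8} — 6 values for 6 variables — and 4 appears only in t_7's list, so t_7 = 4.
The 5 still-open variables together cover exactly {1, 3, 5, 6, 8} — 5 values for 5 variables — and 8 appears only in t_2's list, so t_2 = 8.
t_1 and t_4 between them cover only {3, 5} — a naked pair. Remove those values from t_3.
No further eliminations apply; t_6 can still be any of 1, 6.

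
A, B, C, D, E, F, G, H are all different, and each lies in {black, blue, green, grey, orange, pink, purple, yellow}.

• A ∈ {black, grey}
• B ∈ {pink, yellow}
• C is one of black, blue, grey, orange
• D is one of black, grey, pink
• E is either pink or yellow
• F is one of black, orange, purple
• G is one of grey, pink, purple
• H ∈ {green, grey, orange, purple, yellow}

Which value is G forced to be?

purple

Among the 8 variables, blue fits only C (and all 8 values in {black, blue, green, grey, orange, pink, purple, yellow} must be used), so C = blue.
Among the 7 still-open variables, green fits only H (and all 7 values in {black, green, grey, orange, pink, purple, yellow} must be used), so H = green.
Among the 6 still-open variables, orange fits only F (and all 6 values in {black, grey, orange, pink, purple, yellow} must be used), so F = orange.
The 5 still-open variables together cover exactly {black, grey, pink, purple, yellow} — 5 values for 5 variables — and purple appears only in G's list, so G = purple.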